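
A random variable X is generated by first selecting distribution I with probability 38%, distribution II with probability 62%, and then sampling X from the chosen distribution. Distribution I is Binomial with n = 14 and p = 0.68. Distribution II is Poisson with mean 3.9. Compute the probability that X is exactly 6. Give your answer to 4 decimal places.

0.0737

Conditional on each component, P(X = 6): I: 0.0326444; II: 0.0989251.
By total probability, P(X = 6) = 0.38·0.0326444 + 0.62·0.0989251 = 0.0737385.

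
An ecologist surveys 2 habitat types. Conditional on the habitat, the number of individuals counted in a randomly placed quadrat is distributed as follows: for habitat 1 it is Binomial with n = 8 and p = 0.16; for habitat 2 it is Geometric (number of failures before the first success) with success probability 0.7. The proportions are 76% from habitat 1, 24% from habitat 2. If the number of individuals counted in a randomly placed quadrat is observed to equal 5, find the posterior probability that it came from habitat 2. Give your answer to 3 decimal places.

0.134

Likelihoods P(X=5 | ·): 1: 0.00348037; 2: 0.001701.
Posterior ∝ prior × likelihood. Numerator for 2: 0.24·0.001701 = 0.00040824.
Normalizing constant: 0.76·0.00348037 + 0.24·0.001701 = 0.00305332.
P(2 | observation) = 0.00040824 / 0.00305332 = 0.133703.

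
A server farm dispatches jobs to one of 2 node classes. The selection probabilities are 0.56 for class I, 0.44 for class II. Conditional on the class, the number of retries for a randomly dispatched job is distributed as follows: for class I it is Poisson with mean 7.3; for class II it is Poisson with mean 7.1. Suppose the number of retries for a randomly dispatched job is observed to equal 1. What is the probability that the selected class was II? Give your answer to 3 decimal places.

0.483

Likelihoods P(X=1 | ·): I: 0.00493143; II: 0.00585824.
Posterior ∝ prior × likelihood. Numerator for II: 0.44·0.00585824 = 0.00257763.
Normalizing constant: 0.56·0.00493143 + 0.44·0.00585824 = 0.00533923.
P(II | observation) = 0.00257763 / 0.00533923 = 0.482771.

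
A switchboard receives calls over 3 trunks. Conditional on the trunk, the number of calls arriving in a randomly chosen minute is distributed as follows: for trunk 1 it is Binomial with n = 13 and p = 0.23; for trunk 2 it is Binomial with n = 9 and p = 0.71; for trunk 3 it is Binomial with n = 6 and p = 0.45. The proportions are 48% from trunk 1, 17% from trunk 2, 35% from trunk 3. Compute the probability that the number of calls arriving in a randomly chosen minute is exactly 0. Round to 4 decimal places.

Conditional on each trunk, P(X = 0): 1: 0.0334487; 2: 1.45071e-05; 3: 0.0276806.
By total probability, P(X = 0) = 0.48·0.0334487 + 0.17·1.45071e-05 + 0.35·0.0276806 = 0.0257461.

0.0257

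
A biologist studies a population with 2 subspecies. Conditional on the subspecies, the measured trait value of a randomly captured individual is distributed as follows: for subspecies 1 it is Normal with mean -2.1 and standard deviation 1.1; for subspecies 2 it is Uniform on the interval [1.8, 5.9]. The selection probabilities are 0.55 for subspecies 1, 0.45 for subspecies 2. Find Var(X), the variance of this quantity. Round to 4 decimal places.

10.0580

Per component, 1: μ=-2.1, E[X²]=5.62; 2: μ=3.85, E[X²]=16.2233.
E[X] = 0.55·-2.1 + 0.45·3.85 = 0.5775.
E[X²] = 0.55·5.62 + 0.45·16.2233 = 10.3915.
Var(X) = E[X²] − (E[X])² = 10.3915 − 0.333506 = 10.058.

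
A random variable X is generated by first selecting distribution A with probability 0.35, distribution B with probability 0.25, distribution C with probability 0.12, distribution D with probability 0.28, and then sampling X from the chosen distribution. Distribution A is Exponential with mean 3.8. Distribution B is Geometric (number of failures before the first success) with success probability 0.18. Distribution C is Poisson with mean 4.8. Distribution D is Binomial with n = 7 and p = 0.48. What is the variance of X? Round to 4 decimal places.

Per component, A: μ=3.8, E[X²]=28.88; B: μ=4.55556, E[X²]=46.0617; C: μ=4.8, E[X²]=27.84; D: μ=3.36, E[X²]=13.0368.
E[X] = 0.35·3.8 + 0.25·4.55556 + 0.12·4.8 + 0.28·3.36 = 3.98569.
E[X²] = 0.35·28.88 + 0.25·46.0617 + 0.12·27.84 + 0.28·13.0368 = 28.6145.
Var(X) = E[X²] − (E[X])² = 28.6145 − 15.8857 = 12.7288.

12.7288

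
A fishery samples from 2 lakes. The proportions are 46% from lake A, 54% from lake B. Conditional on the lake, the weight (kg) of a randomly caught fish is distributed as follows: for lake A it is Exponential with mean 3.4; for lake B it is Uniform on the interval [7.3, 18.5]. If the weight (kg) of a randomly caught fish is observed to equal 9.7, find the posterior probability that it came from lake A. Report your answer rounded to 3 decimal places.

Likelihoods f(9.7 | ·): A: 0.0169631; B: 0.0892857.
Posterior ∝ prior × likelihood. Numerator for A: 0.46·0.0169631 = 0.00780301.
Normalizing constant: 0.46·0.0169631 + 0.54·0.0892857 = 0.0560173.
P(A | observation) = 0.00780301 / 0.0560173 = 0.139296.

0.139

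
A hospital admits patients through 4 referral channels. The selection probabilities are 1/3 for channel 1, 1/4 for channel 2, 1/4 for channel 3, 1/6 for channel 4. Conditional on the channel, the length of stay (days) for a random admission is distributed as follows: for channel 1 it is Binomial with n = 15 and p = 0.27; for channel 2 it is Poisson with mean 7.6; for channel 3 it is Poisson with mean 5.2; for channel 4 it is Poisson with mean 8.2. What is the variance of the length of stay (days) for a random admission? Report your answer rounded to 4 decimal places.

8.4194

Per component, 1: μ=4.05, E[X²]=19.359; 2: μ=7.6, E[X²]=65.36; 3: μ=5.2, E[X²]=32.24; 4: μ=8.2, E[X²]=75.44.
E[X] = 0.333333·4.05 + 0.25·7.6 + 0.25·5.2 + 0.166667·8.2 = 5.91667.
E[X²] = 0.333333·19.359 + 0.25·65.36 + 0.25·32.24 + 0.166667·75.44 = 43.4263.
Var(X) = E[X²] − (E[X])² = 43.4263 − 35.0069 = 8.41939.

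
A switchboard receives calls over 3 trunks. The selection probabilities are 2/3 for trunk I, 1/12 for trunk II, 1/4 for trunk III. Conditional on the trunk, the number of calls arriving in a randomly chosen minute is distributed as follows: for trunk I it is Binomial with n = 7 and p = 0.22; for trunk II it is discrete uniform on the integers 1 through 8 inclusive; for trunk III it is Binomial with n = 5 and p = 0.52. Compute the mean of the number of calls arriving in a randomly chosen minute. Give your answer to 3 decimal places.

2.052

Component means — I: 1.54; II: 4.5; III: 2.6.
E[X] = 0.666667·1.54 + 0.0833333·4.5 + 0.25·2.6 = 2.05167.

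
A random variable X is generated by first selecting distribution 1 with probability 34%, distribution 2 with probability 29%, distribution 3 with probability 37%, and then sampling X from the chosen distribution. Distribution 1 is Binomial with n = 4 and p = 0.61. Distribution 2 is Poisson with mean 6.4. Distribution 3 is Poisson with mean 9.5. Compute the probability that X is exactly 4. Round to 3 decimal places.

0.090

Conditional on each component, P(X = 4): 1: 0.138458; 2: 0.116151; 3: 0.025403.
By total probability, P(X = 4) = 0.34·0.138458 + 0.29·0.116151 + 0.37·0.025403 = 0.0901589.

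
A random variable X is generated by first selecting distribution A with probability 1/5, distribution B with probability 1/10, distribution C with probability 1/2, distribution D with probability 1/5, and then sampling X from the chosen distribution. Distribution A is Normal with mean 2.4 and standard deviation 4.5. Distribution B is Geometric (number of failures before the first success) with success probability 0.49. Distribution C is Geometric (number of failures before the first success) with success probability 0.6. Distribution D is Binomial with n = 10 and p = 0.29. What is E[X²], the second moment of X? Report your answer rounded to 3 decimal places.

For each component E[X²] = Var + (mean)², giving A: 26.01; B: 3.20741; C: 1.55556; D: 10.469.
Overall E[X²] = 0.2·26.01 + 0.1·3.20741 + 0.5·1.55556 + 0.2·10.469 = 8.39432.

8.394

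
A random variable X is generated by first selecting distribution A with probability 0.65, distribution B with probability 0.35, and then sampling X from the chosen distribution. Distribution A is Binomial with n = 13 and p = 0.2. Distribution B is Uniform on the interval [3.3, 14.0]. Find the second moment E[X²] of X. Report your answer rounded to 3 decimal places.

For each component E[X²] = Var + (mean)², giving A: 8.84; B: 84.3633.
Overall E[X²] = 0.65·8.84 + 0.35·84.3633 = 35.2732.

35.273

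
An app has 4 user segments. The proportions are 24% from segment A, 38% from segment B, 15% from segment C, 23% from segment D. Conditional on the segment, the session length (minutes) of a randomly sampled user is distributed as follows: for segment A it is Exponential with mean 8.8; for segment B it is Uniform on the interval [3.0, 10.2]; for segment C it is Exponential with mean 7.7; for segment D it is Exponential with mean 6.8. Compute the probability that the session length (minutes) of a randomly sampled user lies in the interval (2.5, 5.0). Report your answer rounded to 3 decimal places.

Conditional on each segment, P(2.5 < X < 5.0): A: 0.186144; B: 0.277778; C: 0.200377; D: 0.212997.
By total probability, P(2.5 < X < 5.0) = 0.24·0.186144 + 0.38·0.277778 + 0.15·0.200377 + 0.23·0.212997 = 0.229276.

0.229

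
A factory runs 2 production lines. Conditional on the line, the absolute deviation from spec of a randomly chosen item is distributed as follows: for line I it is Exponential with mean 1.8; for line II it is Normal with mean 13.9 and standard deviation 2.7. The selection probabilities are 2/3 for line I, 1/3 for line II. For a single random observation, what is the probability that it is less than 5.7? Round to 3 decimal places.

0.639

Conditional on each line, P(X < 5.7): I: 0.957856; II: 0.00119458.
By total probability, P(X < 5.7) = 0.666667·0.957856 + 0.333333·0.00119458 = 0.638969.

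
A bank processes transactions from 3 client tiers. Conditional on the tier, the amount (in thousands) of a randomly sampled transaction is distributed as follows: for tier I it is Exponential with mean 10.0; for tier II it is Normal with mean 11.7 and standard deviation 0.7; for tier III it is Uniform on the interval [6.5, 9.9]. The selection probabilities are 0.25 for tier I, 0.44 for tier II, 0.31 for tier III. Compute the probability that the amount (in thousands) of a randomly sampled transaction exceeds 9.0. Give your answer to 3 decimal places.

Conditional on each tier, P(X > 9.0): I: 0.40657; II: 0.999943; III: 0.264706.
By total probability, P(X > 9.0) = 0.25·0.40657 + 0.44·0.999943 + 0.31·0.264706 = 0.623676.

0.624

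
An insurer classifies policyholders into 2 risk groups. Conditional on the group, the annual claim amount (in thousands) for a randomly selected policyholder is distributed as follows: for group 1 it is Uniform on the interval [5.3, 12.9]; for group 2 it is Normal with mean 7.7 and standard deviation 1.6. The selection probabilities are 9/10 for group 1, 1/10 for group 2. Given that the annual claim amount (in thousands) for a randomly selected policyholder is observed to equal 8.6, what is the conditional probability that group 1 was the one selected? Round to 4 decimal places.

Likelihoods f(8.6 | ·): 1: 0.131579; 2: 0.212855.
Posterior ∝ prior × likelihood. Numerator for 1: 0.9·0.131579 = 0.118421.
Normalizing constant: 0.9·0.131579 + 0.1·0.212855 = 0.139707.
P(1 | observation) = 0.118421 / 0.139707 = 0.847642.

0.8476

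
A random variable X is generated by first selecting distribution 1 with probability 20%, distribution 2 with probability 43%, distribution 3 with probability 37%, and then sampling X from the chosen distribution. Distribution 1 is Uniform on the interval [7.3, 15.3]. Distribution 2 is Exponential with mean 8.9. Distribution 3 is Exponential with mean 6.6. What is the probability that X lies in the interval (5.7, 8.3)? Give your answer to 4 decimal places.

Conditional on each component, P(5.7 < X < 8.3): 1: 0.125; 2: 0.13352; 3: 0.137284.
By total probability, P(5.7 < X < 8.3) = 0.2·0.125 + 0.43·0.13352 + 0.37·0.137284 = 0.133209.

0.1332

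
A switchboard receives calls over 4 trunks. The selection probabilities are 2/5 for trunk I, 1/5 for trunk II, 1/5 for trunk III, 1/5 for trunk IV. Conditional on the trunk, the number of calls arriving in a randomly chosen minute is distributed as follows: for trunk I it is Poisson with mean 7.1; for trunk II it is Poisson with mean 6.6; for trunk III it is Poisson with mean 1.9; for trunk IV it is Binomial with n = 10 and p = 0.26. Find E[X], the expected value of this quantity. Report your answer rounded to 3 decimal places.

5.060

Component means — I: 7.1; II: 6.6; III: 1.9; IV: 2.6.
E[X] = 0.4·7.1 + 0.2·6.6 + 0.2·1.9 + 0.2·2.6 = 5.06.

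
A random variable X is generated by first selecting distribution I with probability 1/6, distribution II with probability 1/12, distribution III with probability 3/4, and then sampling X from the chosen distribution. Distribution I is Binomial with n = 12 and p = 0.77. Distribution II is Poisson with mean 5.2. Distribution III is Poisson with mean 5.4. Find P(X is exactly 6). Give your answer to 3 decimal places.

0.134

Conditional on each component, P(X = 6): I: 0.0285091; II: 0.15148; III: 0.155539.
By total probability, P(X = 6) = 0.166667·0.0285091 + 0.0833333·0.15148 + 0.75·0.155539 = 0.134029.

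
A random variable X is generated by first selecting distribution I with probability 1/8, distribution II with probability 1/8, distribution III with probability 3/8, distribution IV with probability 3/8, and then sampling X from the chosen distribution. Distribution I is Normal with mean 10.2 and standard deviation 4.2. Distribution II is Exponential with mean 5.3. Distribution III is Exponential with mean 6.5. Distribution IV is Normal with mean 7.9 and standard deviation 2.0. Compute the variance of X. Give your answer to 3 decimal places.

24.985

Per component, I: μ=10.2, E[X²]=121.68; II: μ=5.3, E[X²]=56.18; III: μ=6.5, E[X²]=84.5; IV: μ=7.9, E[X²]=66.41.
E[X] = 0.125·10.2 + 0.125·5.3 + 0.375·6.5 + 0.375·7.9 = 7.3375.
E[X²] = 0.125·121.68 + 0.125·56.18 + 0.375·84.5 + 0.375·66.41 = 78.8238.
Var(X) = E[X²] − (E[X])² = 78.8238 − 53.8389 = 24.9848.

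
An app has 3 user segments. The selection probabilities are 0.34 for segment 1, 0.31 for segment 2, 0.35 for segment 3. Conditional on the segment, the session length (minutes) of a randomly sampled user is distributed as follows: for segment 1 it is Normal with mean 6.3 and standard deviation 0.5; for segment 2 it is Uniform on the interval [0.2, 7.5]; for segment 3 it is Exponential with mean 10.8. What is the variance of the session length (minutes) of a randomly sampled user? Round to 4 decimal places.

Per component, 1: μ=6.3, E[X²]=39.94; 2: μ=3.85, E[X²]=19.2633; 3: μ=10.8, E[X²]=233.28.
E[X] = 0.34·6.3 + 0.31·3.85 + 0.35·10.8 = 7.1155.
E[X²] = 0.34·39.94 + 0.31·19.2633 + 0.35·233.28 = 101.199.
Var(X) = E[X²] − (E[X])² = 101.199 − 50.6303 = 50.5689.

50.5689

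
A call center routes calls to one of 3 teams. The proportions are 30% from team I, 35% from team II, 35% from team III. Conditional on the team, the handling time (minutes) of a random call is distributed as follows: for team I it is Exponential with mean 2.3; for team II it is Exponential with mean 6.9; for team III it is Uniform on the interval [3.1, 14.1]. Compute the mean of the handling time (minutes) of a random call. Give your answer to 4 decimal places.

6.1150

Component means — I: 2.3; II: 6.9; III: 8.6.
E[X] = 0.3·2.3 + 0.35·6.9 + 0.35·8.6 = 6.115.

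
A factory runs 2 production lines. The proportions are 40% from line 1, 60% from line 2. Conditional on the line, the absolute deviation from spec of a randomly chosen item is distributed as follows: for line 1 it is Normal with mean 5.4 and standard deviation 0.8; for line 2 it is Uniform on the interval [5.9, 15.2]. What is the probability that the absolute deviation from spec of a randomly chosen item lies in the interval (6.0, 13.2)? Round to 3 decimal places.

0.555

Conditional on each line, P(6.0 < X < 13.2): 1: 0.226627; 2: 0.774194.
By total probability, P(6.0 < X < 13.2) = 0.4·0.226627 + 0.6·0.774194 = 0.555167.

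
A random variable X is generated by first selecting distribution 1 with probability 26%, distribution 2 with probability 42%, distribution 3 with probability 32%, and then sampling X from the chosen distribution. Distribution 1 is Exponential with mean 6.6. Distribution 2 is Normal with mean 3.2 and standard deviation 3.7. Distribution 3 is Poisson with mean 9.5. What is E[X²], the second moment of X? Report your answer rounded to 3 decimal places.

64.622

For each component E[X²] = Var + (mean)², giving 1: 87.12; 2: 23.93; 3: 99.75.
Overall E[X²] = 0.26·87.12 + 0.42·23.93 + 0.32·99.75 = 64.6218.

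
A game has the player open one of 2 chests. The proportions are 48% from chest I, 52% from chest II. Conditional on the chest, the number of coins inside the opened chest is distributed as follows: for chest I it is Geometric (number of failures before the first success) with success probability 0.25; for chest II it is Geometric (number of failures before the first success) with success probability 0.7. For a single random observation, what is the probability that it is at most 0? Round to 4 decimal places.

0.4840

Conditional on each chest, P(X ≤ 0): I: 0.25; II: 0.7.
By total probability, P(X ≤ 0) = 0.48·0.25 + 0.52·0.7 = 0.484.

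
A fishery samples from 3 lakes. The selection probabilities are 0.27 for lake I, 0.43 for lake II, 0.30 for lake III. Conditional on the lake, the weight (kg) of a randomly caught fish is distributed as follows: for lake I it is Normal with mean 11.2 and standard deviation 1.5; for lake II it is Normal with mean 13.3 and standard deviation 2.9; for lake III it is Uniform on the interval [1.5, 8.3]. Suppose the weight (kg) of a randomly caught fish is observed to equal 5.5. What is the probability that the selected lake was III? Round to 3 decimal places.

Likelihoods f(5.5 | ·): I: 0.000194631; II: 0.00369501; III: 0.147059.
Posterior ∝ prior × likelihood. Numerator for III: 0.3·0.147059 = 0.0441176.
Normalizing constant: 0.27·0.000194631 + 0.43·0.00369501 + 0.3·0.147059 = 0.0457591.
P(III | observation) = 0.0441176 / 0.0457591 = 0.964129.

0.964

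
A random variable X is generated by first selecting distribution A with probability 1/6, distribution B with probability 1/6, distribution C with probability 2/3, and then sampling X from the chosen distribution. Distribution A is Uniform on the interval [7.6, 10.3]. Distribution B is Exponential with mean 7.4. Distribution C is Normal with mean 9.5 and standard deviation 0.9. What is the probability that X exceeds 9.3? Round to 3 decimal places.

0.501

Conditional on each component, P(X > 9.3): A: 0.37037; B: 0.284575; C: 0.58793.
By total probability, P(X > 9.3) = 0.166667·0.37037 + 0.166667·0.284575 + 0.666667·0.58793 = 0.501111.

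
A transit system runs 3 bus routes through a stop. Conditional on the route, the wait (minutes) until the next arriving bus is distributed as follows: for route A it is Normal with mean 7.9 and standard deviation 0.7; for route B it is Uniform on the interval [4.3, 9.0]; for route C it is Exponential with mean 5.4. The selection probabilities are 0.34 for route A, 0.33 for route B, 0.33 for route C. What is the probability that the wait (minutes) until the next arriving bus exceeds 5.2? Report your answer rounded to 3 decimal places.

0.733

Conditional on each route, P(X > 5.2): A: 0.999943; B: 0.808511; C: 0.38176.
By total probability, P(X > 5.2) = 0.34·0.999943 + 0.33·0.808511 + 0.33·0.38176 = 0.73277.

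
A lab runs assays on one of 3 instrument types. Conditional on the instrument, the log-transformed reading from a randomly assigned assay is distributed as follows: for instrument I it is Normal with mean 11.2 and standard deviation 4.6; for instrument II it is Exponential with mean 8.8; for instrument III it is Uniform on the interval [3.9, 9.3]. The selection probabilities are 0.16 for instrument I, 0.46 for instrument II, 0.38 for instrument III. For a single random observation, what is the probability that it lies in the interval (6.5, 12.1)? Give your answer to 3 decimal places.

Conditional on each instrument, P(6.5 < X < 12.1): I: 0.424107; II: 0.224925; III: 0.518519.
By total probability, P(6.5 < X < 12.1) = 0.16·0.424107 + 0.46·0.224925 + 0.38·0.518519 = 0.36836.

0.368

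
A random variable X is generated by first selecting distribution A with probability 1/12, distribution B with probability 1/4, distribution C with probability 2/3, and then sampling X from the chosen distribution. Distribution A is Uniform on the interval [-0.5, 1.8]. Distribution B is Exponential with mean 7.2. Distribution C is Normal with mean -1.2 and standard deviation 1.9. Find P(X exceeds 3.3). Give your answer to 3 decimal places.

0.164

Conditional on each component, P(X > 3.3): A: 0; B: 0.632337; C: 0.0089321.
By total probability, P(X > 3.3) = 0.0833333·0 + 0.25·0.632337 + 0.666667·0.0089321 = 0.164039.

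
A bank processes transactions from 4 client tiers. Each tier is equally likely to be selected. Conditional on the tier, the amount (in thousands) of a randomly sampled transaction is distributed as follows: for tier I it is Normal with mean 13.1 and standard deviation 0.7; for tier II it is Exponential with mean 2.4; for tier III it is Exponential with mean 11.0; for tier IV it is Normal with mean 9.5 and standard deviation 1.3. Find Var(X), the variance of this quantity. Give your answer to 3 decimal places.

48.390

Per component, I: μ=13.1, E[X²]=172.1; II: μ=2.4, E[X²]=11.52; III: μ=11, E[X²]=242; IV: μ=9.5, E[X²]=91.94.
E[X] = 0.25·13.1 + 0.25·2.4 + 0.25·11 + 0.25·9.5 = 9.
E[X²] = 0.25·172.1 + 0.25·11.52 + 0.25·242 + 0.25·91.94 = 129.39.
Var(X) = E[X²] − (E[X])² = 129.39 − 81 = 48.39.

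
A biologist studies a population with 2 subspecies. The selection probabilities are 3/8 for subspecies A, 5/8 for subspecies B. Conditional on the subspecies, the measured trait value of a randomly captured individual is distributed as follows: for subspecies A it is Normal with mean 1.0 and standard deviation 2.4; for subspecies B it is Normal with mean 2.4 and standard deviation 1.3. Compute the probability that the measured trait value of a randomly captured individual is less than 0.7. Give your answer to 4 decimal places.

Conditional on each subspecies, P(X < 0.7): A: 0.450262; B: 0.0954888.
By total probability, P(X < 0.7) = 0.375·0.450262 + 0.625·0.0954888 = 0.228529.

0.2285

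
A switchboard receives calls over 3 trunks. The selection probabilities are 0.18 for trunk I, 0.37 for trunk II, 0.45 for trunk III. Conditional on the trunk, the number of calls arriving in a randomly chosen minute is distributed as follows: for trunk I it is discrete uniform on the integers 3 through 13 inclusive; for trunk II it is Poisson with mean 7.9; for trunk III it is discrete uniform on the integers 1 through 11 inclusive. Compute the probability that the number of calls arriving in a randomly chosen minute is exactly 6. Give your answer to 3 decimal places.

Conditional on each trunk, P(X = 6): I: 0.0909091; II: 0.125171; III: 0.0909091.
By total probability, P(X = 6) = 0.18·0.0909091 + 0.37·0.125171 + 0.45·0.0909091 = 0.103586.

0.104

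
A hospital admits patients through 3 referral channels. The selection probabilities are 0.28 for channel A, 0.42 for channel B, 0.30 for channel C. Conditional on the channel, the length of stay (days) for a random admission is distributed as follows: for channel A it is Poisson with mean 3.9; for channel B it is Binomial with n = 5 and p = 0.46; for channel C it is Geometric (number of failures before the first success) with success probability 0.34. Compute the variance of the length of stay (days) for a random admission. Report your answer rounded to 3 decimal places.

Per component, A: μ=3.9, E[X²]=19.11; B: μ=2.3, E[X²]=6.532; C: μ=1.94118, E[X²]=9.47751.
E[X] = 0.28·3.9 + 0.42·2.3 + 0.3·1.94118 = 2.64035.
E[X²] = 0.28·19.11 + 0.42·6.532 + 0.3·9.47751 = 10.9375.
Var(X) = E[X²] − (E[X])² = 10.9375 − 6.97146 = 3.96603.

3.966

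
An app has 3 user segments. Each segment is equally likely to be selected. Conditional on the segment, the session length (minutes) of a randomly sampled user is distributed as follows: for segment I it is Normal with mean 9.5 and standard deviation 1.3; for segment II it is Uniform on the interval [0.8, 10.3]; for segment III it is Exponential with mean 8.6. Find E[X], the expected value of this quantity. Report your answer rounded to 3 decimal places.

Component means — I: 9.5; II: 5.55; III: 8.6.
E[X] = 0.333333·9.5 + 0.333333·5.55 + 0.333333·8.6 = 7.88333.

7.883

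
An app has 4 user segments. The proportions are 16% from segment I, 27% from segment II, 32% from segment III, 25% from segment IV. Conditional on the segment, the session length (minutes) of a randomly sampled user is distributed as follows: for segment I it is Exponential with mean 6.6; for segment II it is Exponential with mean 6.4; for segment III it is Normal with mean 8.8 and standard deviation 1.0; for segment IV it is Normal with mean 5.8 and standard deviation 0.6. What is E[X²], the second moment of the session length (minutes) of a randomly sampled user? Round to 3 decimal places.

For each component E[X²] = Var + (mean)², giving I: 87.12; II: 81.92; III: 78.44; IV: 34.
Overall E[X²] = 0.16·87.12 + 0.27·81.92 + 0.32·78.44 + 0.25·34 = 69.6584.

69.658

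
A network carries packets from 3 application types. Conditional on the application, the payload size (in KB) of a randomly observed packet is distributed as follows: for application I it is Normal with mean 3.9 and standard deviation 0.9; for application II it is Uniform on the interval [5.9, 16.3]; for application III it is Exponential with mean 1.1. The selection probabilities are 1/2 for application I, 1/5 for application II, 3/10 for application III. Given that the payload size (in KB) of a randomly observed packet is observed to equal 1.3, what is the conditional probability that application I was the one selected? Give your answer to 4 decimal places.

0.0392

Likelihoods f(1.3 | ·): I: 0.00683009; II: 0; III: 0.278837.
Posterior ∝ prior × likelihood. Numerator for I: 0.5·0.00683009 = 0.00341504.
Normalizing constant: 0.5·0.00683009 + 0.2·0 + 0.3·0.278837 = 0.0870661.
P(I | observation) = 0.00341504 / 0.0870661 = 0.0392236.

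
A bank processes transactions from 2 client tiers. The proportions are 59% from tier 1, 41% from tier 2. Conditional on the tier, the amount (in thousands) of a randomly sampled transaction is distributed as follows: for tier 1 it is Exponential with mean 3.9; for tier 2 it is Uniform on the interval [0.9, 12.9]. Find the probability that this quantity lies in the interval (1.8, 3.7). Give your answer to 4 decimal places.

0.2083

Conditional on each tier, P(1.8 < X < 3.7): 1: 0.243076; 2: 0.158333.
By total probability, P(1.8 < X < 3.7) = 0.59·0.243076 + 0.41·0.158333 = 0.208332.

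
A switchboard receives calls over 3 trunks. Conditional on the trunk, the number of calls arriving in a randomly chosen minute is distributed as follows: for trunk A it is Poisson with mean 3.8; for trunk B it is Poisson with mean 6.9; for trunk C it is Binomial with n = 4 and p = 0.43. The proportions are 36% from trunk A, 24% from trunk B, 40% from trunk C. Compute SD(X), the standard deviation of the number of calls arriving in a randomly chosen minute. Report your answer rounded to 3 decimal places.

2.729

Per component, A: μ=3.8, E[X²]=18.24; B: μ=6.9, E[X²]=54.51; C: μ=1.72, E[X²]=3.9388.
E[X] = 0.36·3.8 + 0.24·6.9 + 0.4·1.72 = 3.712.
E[X²] = 0.36·18.24 + 0.24·54.51 + 0.4·3.9388 = 21.2243.
Var(X) = E[X²] − (E[X])² = 21.2243 − 13.7789 = 7.44538.
SD(X) = √7.44538 = 2.72862.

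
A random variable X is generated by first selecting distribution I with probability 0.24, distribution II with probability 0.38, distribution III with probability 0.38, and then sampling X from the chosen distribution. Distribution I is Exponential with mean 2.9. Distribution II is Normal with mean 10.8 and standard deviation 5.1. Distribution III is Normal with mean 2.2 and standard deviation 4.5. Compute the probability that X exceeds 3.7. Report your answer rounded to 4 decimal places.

Conditional on each component, P(X > 3.7): I: 0.27919; II: 0.918063; III: 0.369441.
By total probability, P(X > 3.7) = 0.24·0.27919 + 0.38·0.918063 + 0.38·0.369441 = 0.556257.

0.5563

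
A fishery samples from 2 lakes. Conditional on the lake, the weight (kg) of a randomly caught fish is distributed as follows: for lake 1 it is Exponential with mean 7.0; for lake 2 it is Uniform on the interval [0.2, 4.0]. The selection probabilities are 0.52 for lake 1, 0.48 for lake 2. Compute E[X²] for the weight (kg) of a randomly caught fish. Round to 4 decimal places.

53.6544

For each component E[X²] = Var + (mean)², giving 1: 98; 2: 5.61333.
Overall E[X²] = 0.52·98 + 0.48·5.61333 = 53.6544.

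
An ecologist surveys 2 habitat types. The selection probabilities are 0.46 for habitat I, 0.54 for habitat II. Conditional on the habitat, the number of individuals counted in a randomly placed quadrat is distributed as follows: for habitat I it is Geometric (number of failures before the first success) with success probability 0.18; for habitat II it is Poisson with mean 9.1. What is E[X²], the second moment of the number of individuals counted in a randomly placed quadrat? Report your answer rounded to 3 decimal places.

70.820

For each component E[X²] = Var + (mean)², giving I: 46.0617; II: 91.91.
Overall E[X²] = 0.46·46.0617 + 0.54·91.91 = 70.8198.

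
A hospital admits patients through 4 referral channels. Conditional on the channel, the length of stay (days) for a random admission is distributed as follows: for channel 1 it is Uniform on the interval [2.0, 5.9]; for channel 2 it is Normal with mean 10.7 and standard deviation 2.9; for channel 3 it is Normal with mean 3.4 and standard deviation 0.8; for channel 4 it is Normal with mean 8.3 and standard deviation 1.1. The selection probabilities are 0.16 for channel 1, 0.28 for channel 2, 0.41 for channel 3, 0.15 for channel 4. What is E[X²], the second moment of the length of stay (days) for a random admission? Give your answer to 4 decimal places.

For each component E[X²] = Var + (mean)², giving 1: 16.87; 2: 122.9; 3: 12.2; 4: 70.1.
Overall E[X²] = 0.16·16.87 + 0.28·122.9 + 0.41·12.2 + 0.15·70.1 = 52.6282.

52.6282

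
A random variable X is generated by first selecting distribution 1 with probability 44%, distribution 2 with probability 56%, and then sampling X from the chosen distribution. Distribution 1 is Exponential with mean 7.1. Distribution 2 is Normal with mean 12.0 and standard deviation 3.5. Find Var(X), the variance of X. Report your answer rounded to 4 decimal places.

Per component, 1: μ=7.1, E[X²]=100.82; 2: μ=12, E[X²]=156.25.
E[X] = 0.44·7.1 + 0.56·12 = 9.844.
E[X²] = 0.44·100.82 + 0.56·156.25 = 131.861.
Var(X) = E[X²] − (E[X])² = 131.861 − 96.9043 = 34.9565.

34.9565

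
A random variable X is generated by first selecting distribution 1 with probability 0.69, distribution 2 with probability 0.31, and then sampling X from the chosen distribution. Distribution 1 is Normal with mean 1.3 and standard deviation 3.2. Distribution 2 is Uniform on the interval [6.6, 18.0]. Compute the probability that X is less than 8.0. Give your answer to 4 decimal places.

Conditional on each component, P(X < 8.0): 1: 0.981859; 2: 0.122807.
By total probability, P(X < 8.0) = 0.69·0.981859 + 0.31·0.122807 = 0.715553.

0.7156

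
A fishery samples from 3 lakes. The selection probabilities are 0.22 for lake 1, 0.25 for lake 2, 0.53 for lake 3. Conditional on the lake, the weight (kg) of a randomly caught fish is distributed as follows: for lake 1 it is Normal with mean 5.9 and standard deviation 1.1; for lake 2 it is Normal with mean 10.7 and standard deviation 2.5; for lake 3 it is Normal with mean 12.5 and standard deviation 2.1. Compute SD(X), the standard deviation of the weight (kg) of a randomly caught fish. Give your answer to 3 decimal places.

Per component, 1: μ=5.9, E[X²]=36.02; 2: μ=10.7, E[X²]=120.74; 3: μ=12.5, E[X²]=160.66.
E[X] = 0.22·5.9 + 0.25·10.7 + 0.53·12.5 = 10.598.
E[X²] = 0.22·36.02 + 0.25·120.74 + 0.53·160.66 = 123.259.
Var(X) = E[X²] − (E[X])² = 123.259 − 112.318 = 10.9416.
SD(X) = √10.9416 = 3.30781.

3.308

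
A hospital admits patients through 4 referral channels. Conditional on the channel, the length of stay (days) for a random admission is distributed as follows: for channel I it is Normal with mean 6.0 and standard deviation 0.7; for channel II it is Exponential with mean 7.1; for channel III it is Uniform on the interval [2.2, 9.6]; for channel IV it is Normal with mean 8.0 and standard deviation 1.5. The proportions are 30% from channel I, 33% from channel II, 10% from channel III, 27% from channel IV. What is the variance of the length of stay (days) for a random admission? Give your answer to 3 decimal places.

18.529

Per component, I: μ=6, E[X²]=36.49; II: μ=7.1, E[X²]=100.82; III: μ=5.9, E[X²]=39.3733; IV: μ=8, E[X²]=66.25.
E[X] = 0.3·6 + 0.33·7.1 + 0.1·5.9 + 0.27·8 = 6.893.
E[X²] = 0.3·36.49 + 0.33·100.82 + 0.1·39.3733 + 0.27·66.25 = 66.0424.
Var(X) = E[X²] − (E[X])² = 66.0424 − 47.5134 = 18.529.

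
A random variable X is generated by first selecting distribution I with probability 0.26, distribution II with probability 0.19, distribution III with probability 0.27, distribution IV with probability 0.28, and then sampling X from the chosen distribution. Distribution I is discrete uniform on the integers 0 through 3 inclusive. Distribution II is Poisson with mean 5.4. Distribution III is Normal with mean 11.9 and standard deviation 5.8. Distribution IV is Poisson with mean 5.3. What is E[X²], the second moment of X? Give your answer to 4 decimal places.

For each component E[X²] = Var + (mean)², giving I: 3.5; II: 34.56; III: 175.25; IV: 33.39.
Overall E[X²] = 0.26·3.5 + 0.19·34.56 + 0.27·175.25 + 0.28·33.39 = 64.1431.

64.1431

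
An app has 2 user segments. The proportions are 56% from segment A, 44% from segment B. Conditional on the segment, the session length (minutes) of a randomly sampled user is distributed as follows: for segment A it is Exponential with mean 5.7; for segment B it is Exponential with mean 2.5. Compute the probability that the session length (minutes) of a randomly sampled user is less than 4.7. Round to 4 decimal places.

Conditional on each segment, P(X < 4.7): A: 0.561573; B: 0.84741.
By total probability, P(X < 4.7) = 0.56·0.561573 + 0.44·0.84741 = 0.687341.

0.6873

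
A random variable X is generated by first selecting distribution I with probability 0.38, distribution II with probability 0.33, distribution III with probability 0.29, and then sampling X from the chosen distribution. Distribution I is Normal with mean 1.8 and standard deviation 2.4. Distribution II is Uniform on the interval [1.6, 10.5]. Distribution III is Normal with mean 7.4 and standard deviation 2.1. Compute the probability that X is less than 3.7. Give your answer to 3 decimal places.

0.388

Conditional on each component, P(X < 3.7): I: 0.785722; II: 0.235955; III: 0.0390427.
By total probability, P(X < 3.7) = 0.38·0.785722 + 0.33·0.235955 + 0.29·0.0390427 = 0.387762.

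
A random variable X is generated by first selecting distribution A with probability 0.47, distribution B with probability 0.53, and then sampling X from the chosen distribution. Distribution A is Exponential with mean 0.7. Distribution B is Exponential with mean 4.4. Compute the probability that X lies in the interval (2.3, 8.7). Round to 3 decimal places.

Conditional on each component, P(2.3 < X < 8.7): A: 0.0374098; B: 0.454455.
By total probability, P(2.3 < X < 8.7) = 0.47·0.0374098 + 0.53·0.454455 = 0.258444.

0.258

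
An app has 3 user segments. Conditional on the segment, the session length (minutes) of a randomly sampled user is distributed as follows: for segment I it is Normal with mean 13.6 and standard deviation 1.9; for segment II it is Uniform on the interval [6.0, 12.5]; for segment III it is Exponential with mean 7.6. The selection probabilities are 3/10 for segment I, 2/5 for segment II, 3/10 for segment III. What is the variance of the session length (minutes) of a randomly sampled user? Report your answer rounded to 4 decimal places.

Per component, I: μ=13.6, E[X²]=188.57; II: μ=9.25, E[X²]=89.0833; III: μ=7.6, E[X²]=115.52.
E[X] = 0.3·13.6 + 0.4·9.25 + 0.3·7.6 = 10.06.
E[X²] = 0.3·188.57 + 0.4·89.0833 + 0.3·115.52 = 126.86.
Var(X) = E[X²] − (E[X])² = 126.86 − 101.204 = 25.6567.

25.6567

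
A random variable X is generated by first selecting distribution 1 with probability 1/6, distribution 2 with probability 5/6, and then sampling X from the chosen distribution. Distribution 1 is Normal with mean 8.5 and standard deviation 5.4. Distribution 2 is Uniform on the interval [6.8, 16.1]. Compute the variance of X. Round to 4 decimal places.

Per component, 1: μ=8.5, E[X²]=101.41; 2: μ=11.45, E[X²]=138.31.
E[X] = 0.166667·8.5 + 0.833333·11.45 = 10.9583.
E[X²] = 0.166667·101.41 + 0.833333·138.31 = 132.16.
Var(X) = E[X²] − (E[X])² = 132.16 − 120.085 = 12.0749.

12.0749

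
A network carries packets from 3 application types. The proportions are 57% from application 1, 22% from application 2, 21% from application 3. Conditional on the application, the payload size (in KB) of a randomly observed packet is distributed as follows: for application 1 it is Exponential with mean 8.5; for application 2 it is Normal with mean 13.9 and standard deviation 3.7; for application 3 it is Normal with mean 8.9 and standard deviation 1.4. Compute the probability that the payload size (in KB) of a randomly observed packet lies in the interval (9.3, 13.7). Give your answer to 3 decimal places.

Conditional on each application, P(9.3 < X < 13.7): 1: 0.1353; 2: 0.371557; 3: 0.387245.
By total probability, P(9.3 < X < 13.7) = 0.57·0.1353 + 0.22·0.371557 + 0.21·0.387245 = 0.240185.

0.240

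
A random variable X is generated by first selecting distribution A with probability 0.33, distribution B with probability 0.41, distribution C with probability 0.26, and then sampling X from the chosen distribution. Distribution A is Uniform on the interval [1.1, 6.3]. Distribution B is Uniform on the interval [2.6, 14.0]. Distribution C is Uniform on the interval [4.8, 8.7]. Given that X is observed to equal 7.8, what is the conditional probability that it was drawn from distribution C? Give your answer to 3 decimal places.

0.650

Likelihoods f(7.8 | ·): A: 0; B: 0.0877193; C: 0.25641.
Posterior ∝ prior × likelihood. Numerator for C: 0.26·0.25641 = 0.0666667.
Normalizing constant: 0.33·0 + 0.41·0.0877193 + 0.26·0.25641 = 0.102632.
P(C | observation) = 0.0666667 / 0.102632 = 0.649573.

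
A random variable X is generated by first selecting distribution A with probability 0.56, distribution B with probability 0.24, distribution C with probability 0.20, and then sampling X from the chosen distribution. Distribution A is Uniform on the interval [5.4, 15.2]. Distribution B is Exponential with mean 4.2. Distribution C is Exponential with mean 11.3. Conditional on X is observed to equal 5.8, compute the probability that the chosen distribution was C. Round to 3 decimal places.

Likelihoods f(5.8 | ·): A: 0.102041; B: 0.0598426; C: 0.0529675.
Posterior ∝ prior × likelihood. Numerator for C: 0.2·0.0529675 = 0.0105935.
Normalizing constant: 0.56·0.102041 + 0.24·0.0598426 + 0.2·0.0529675 = 0.0820986.
P(C | observation) = 0.0105935 / 0.0820986 = 0.129034.

0.129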